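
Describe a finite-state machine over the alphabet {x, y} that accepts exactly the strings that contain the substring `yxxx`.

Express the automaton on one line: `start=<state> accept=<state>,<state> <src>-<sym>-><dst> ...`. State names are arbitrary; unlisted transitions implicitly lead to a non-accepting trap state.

Track how much of `yxxx` has been matched so far: state S0 is no progress, S4 is the absorbing accept state reached once `yxxx` has occurred. Intermediate states record partial matches; on a mismatch, fall back to the longest reusable overlap.
A 5-state machine:
        x   y  
>  S0   S0  S1 
   S1   S2  S1 
   S2   S3  S1 
   S3   S4  S1 
 * S4   S4  S4 
(> = start, * = accepting)

start=S0 accept=S4 S0-x->S0 S0-y->S1 S1-x->S2 S1-y->S1 S2-x->S3 S2-y->S1 S3-x->S4 S3-y->S1 S4-x->S4 S4-y->S4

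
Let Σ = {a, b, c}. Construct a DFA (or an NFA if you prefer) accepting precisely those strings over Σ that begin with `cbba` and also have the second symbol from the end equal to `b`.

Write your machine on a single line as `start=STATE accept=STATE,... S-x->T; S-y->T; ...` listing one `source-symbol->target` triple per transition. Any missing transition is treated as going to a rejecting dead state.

Build one automaton per condition and run them in lockstep. The first has 6 states tracking whether the input so far still matches the prefix `cbba`; the second has 13 states tracking the last 2 symbols read. A product state is a pair (one from each), accepting exactly when both do. Equivalent product states are then merged.
9 states suffice.
        a   b   c  
>  S0   S1  S1  S2 
   S1   S1  S1  S1 
   S2   S1  S3  S1 
   S3   S1  S4  S1 
   S4   S5  S1  S1 
 * S5   S6  S7  S6 
   S6   S6  S7  S6 
   S7   S5  S8  S5 
 * S8   S5  S8  S5 
(> = start, * = accepting)

start=S0; accept=S5,S8; S0-a->S1; S0-b->S1; S0-c->S2; S1-a->S1; S1-b->S1; S1-c->S1; S2-a->S1; S2-b->S3; S2-c->S1; S3-a->S1; S3-b->S4; S3-c->S1; S4-a->S5; S4-b->S1; S4-c->S1; S5-a->S6; S5-b->S7; S5-c->S6; S6-a->S6; S6-b->S7; S6-c->S6; S7-a->S5; S7-b->S8; S7-c->S5; S8-a->S5; S8-b->S8; S8-c->S5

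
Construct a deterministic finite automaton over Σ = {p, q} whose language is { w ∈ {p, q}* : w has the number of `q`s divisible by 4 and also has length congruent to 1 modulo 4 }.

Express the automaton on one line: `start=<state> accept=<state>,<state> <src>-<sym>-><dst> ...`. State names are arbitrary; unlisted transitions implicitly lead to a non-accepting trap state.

start=s0 accept=s1 s0-p->s1 s0-q->s2 s1-p->s3 s1-q->s4 s2-p->s4 s2-q->s5 s3-p->s6 s3-q->s7 s4-p->s7 s4-q->s8 s5-p->s8 s5-q->s9 s6-p->s0 s6-q->s10 s7-p->s10 s7-q->s11 s8-p->s11 s8-q->s12 s9-p->s12 s9-q->s0 s10-p->s2 s10-q->s13 s11-p->s13 s11-q->s14 s12-p->s14 s12-q->s1 s13-p->s5 s13-q->s15 s14-p->s15 s14-q->s3 s15-p->s9 s15-q->s6

Build one automaton per condition and run them in lockstep. One (4 states) tracks the count of `q`s modulo 4; the other (4 states) tracks the input length modulo 4. Each combined state is a pair, one component from each; accept when both components accept.
A 16-state machine:
          p    q  
>  s0     s1   s2 
 * s1     s3   s4 
   s2     s4   s5 
   s3     s6   s7 
   s4     s7   s8 
   s5     s8   s9 
   s6     s0  s10 
   s7    s10  s11 
   s8    s11  s12 
   s9    s12   s0 
   s10    s2  s13 
   s11   s13  s14 
   s12   s14   s1 
   s13    s5  s15 
   s14   s15   s3 
   s15    s9   s6 
(> = start, * = accepting)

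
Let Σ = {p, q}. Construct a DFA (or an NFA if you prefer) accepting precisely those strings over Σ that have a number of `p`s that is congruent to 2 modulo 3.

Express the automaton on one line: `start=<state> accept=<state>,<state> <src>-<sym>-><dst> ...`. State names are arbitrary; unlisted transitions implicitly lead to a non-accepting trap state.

The only thing that matters is how many `p`s have appeared, reduced mod 3. Use one state per residue: A for 0, …, C for 2. Reading `p` moves to the next residue; anything else stays put. C is accepting.
       p  q 
>  A   B  A 
   B   C  B 
 * C   A  C 
(> = start, * = accepting)

start=A accept=C A-p->B A-q->A B-p->C B-q->B C-p->A C-q->C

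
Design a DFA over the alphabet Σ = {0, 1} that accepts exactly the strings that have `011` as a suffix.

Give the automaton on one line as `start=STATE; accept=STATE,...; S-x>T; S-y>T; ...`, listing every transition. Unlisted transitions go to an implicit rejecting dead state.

start=A; accept=D; A-0>B; A-1>A; B-0>B; B-1>C; C-0>B; C-1>D; D-0>B; D-1>A

Let each state record the length of the longest suffix of the input read so far that is also a prefix of `011`. B means the last symbol is `0`; C means the last 2 symbols are `01`; D means the last 3 symbols are `011`. Accept only at D, where the string currently ends in `011`.
       0  1 
>  A   B  A 
   B   B  C 
   C   B  D 
 * D   B  A 
(> = start, * = accepting)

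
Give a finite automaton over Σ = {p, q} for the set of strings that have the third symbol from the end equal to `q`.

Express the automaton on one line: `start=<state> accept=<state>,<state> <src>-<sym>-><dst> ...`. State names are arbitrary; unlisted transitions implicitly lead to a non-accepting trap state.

start=A accept=L,M,N,O A-p->B A-q->C B-p->D B-q->E C-p->F C-q->G D-p->H D-q->I E-p->J E-q->K F-p->L F-q->M G-p->N G-q->O H-p->H H-q->I I-p->J I-q->K J-p->L J-q->M K-p->N K-q->O L-p->H L-q->I M-p->J M-q->K N-p->L N-q->M O-p->N O-q->O

Because acceptance depends on a position counted from the end, the machine has to buffer the most recent 3 symbols. Make each state the string of the last up-to-3 symbols read; on input `x` shift the window left and append `x`. Accept when the buffered window has length 3 and begins with `q`.
A 15-state machine:
       p  q 
>  A   B  C 
   B   D  E 
   C   F  G 
   D   H  I 
   E   J  K 
   F   L  M 
   G   N  O 
   H   H  I 
   I   J  K 
   J   L  M 
   K   N  O 
 * L   H  I 
 * M   J  K 
 * N   L  M 
 * O   N  O 
(> = start, * = accepting)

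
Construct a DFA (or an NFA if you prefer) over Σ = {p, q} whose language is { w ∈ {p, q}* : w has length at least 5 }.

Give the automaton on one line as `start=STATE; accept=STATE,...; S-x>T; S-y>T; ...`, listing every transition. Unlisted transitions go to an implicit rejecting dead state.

We only need to distinguish lengths 0, 1, …, 5, and '>5'. Chain A → B → C → D → E → F → G on every symbol, with G looping. Accepting states: {F, G}.
A 7-state machine:
       p  q 
>  A   B  B 
   B   C  C 
   C   D  D 
   D   E  E 
   E   F  F 
 * F   G  G 
 * G   G  G 
(> = start, * = accepting)

start=A; accept=F,G; A-p>B; A-q>B; B-p>C; B-q>C; C-p>D; C-q>D; D-p>E; D-q>E; E-p>F; E-q>F; F-p>G; F-q>G; G-p>G; G-q>G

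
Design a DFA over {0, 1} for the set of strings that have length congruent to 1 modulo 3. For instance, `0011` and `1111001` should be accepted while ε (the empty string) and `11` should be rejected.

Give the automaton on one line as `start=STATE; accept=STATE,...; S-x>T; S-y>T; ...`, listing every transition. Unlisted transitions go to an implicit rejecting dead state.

start=q0; accept=q1; q0-0>q1; q0-1>q1; q1-0>q2; q1-1>q2; q2-0>q0; q2-1>q0

Only the length mod 3 matters, so use a 3-cycle: from any state, every input symbol moves to the next state, wrapping q2 back to q0. Mark q1 accepting.
A 3-state machine:
        0   1  
>  q0   q1  q1 
 * q1   q2  q2 
   q2   q0  q0 
(> = start, * = accepting)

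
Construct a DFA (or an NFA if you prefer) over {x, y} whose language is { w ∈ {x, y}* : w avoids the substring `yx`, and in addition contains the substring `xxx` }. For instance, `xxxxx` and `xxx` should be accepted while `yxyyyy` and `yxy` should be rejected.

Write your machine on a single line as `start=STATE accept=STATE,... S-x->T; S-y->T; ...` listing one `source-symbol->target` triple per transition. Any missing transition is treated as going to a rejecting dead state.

Run two small machines in parallel and take their product. One (3 states) tracks partial matches of the forbidden pattern `yx`; the other (4 states) tracks whether and how much of `xxx` has been seen. Each combined state is a pair, one component from each; accept when both components accept.
        x   y  
>  q0   q1  q2 
   q1   q3  q2 
   q2   q4  q2 
   q3   q5  q2 
   q4   q6  q7 
 * q5   q5  q8 
   q6   q9  q7 
   q7   q4  q7 
 * q8   q9  q8 
   q9   q9  q9 
(> = start, * = accepting)

start=q0; accept=q5,q8; q0-x->q1; q0-y->q2; q1-x->q3; q1-y->q2; q2-x->q4; q2-y->q2; q3-x->q5; q3-y->q2; q4-x->q6; q4-y->q7; q5-x->q5; q5-y->q8; q6-x->q9; q6-y->q7; q7-x->q4; q7-y->q7; q8-x->q9; q8-y->q8; q9-x->q9; q9-y->q9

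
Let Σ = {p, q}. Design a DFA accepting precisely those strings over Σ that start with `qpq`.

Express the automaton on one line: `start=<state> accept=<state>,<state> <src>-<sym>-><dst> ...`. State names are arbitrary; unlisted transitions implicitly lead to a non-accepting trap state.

start=S0 accept=S3 S0-p->S4 S0-q->S1 S1-p->S2 S1-q->S4 S2-p->S4 S2-q->S3 S3-p->S3 S3-q->S3 S4-p->S4 S4-q->S4

Walk along `qpq` while the input agrees: from S0 take `q` to S1, and so on. Any deviation drops to the rejecting sink S4. Once S3 is reached the prefix is confirmed and every continuation is accepted.
A 5-state machine:
        p   q  
>  S0   S4  S1 
   S1   S2  S4 
   S2   S4  S3 
 * S3   S3  S3 
   S4   S4  S4 
(> = start, * = accepting)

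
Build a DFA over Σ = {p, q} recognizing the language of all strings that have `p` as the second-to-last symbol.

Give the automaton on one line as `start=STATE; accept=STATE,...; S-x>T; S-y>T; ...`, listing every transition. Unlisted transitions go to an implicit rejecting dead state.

Because acceptance depends on a position counted from the end, the machine has to buffer the most recent 2 symbols. Make each state the string of the last up-to-2 symbols read; on input `x` shift the window left and append `x`. Accept when the buffered window has length 2 and begins with `p`.
With 7 states:
        p   q  
>  S0   S1  S2 
   S1   S3  S4 
   S2   S5  S6 
 * S3   S3  S4 
 * S4   S5  S6 
   S5   S3  S4 
   S6   S5  S6 
(> = start, * = accepting)

start=S0; accept=S3,S4; S0-p>S1; S0-q>S2; S1-p>S3; S1-q>S4; S2-p>S5; S2-q>S6; S3-p>S3; S3-q>S4; S4-p>S5; S4-q>S6; S5-p>S3; S5-q>S4; S6-p>S5; S6-q>S6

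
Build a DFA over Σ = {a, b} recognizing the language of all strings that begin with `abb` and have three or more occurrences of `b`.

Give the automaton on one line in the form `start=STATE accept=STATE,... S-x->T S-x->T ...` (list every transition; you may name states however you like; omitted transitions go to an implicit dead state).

Handle the two conditions separately and then intersect. The first has 5 states tracking whether the input so far still matches the prefix `abb`; the second has 5 states tracking the count of `b`s, saturating at 4. A product state is a pair (one from each), accepting exactly when both do. After merging equivalent states the machine shrinks.
With 6 states:
        a   b  
>  S0   S1  S2 
   S1   S2  S3 
   S2   S2  S2 
   S3   S2  S4 
   S4   S4  S5 
 * S5   S5  S5 
(> = start, * = accepting)

start=S0 accept=S5 S0-a->S1 S0-b->S2 S1-a->S2 S1-b->S3 S2-a->S2 S2-b->S2 S3-a->S2 S3-b->S4 S4-a->S4 S4-b->S5 S5-a->S5 S5-b->S5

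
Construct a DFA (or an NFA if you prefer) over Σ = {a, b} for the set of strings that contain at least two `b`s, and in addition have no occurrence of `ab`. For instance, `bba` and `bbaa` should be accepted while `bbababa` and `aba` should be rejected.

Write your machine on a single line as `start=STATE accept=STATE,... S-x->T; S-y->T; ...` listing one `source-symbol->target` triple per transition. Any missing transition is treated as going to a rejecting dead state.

Build one automaton per condition and run them in lockstep. One (4 states) tracks the count of `b`s, saturating at 3; the other (3 states) tracks partial matches of the forbidden pattern `ab`. Each combined state is a pair, one component from each; accept when both components accept. Equivalent product states are then merged.
A 5-state machine:
        a   b  
>  S0   S1  S2 
   S1   S1  S1 
   S2   S1  S3 
 * S3   S4  S3 
 * S4   S4  S1 
(> = start, * = accepting)

start=S0; accept=S3,S4; S0-a->S1; S0-b->S2; S1-a->S1; S1-b->S1; S2-a->S1; S2-b->S3; S3-a->S4; S3-b->S3; S4-a->S4; S4-b->S1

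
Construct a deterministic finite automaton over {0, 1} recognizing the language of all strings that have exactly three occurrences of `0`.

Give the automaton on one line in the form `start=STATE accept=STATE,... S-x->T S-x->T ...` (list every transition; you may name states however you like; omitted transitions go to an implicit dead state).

start=A accept=D A-0->B A-1->A B-0->C B-1->B C-0->D C-1->C D-0->E D-1->D E-0->E E-1->E

Only the number of `0`s matters, and only up to 4. Make a chain A → B → C → D → E advanced by each `0` (with E absorbing); every other symbol self-loops. The accepting set is {D}.
With 5 states:
       0  1 
>  A   B  A 
   B   C  B 
   C   D  C 
 * D   E  D 
   E   E  E 
(> = start, * = accepting)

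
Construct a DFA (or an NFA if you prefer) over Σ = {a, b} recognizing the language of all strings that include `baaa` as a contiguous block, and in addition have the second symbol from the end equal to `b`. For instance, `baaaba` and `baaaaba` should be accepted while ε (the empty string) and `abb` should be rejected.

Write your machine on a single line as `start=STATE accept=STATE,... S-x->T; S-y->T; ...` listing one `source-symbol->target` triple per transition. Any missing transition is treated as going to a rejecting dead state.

Build one automaton per condition and run them in lockstep. The first has 5 states tracking whether and how much of `baaa` has been seen; the second has 7 states tracking the last 2 symbols read. A product state is a pair (one from each), accepting exactly when both do.
With 12 states:
          a    b  
>  q0     q1   q2 
   q1     q3   q4 
   q2     q5   q6 
   q3     q3   q4 
   q4     q5   q6 
   q5     q7   q4 
   q6     q5   q6 
   q7     q8   q4 
   q8     q8   q9 
   q9    q10  q11 
 * q10    q8   q9 
 * q11   q10  q11 
(> = start, * = accepting)

start=q0; accept=q10,q11; q0-a->q1; q0-b->q2; q1-a->q3; q1-b->q4; q2-a->q5; q2-b->q6; q3-a->q3; q3-b->q4; q4-a->q5; q4-b->q6; q5-a->q7; q5-b->q4; q6-a->q5; q6-b->q6; q7-a->q8; q7-b->q4; q8-a->q8; q8-b->q9; q9-a->q10; q9-b->q11; q10-a->q8; q10-b->q9; q11-a->q10; q11-b->q11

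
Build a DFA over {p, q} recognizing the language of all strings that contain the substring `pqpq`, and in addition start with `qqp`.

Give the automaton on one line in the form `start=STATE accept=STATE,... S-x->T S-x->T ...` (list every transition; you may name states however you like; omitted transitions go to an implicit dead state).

Handle the two conditions separately and then intersect. The first has 5 states tracking whether and how much of `pqpq` has been seen; the second has 5 states tracking whether the input so far still matches the prefix `qqp`. A product state is a pair (one from each), accepting exactly when both do. After merging equivalent states the machine shrinks.
A 9-state machine:
        p   q  
>  s0   s1  s2 
   s1   s1  s1 
   s2   s1  s3 
   s3   s4  s1 
   s4   s4  s5 
   s5   s6  s7 
   s6   s4  s8 
   s7   s4  s7 
 * s8   s8  s8 
(> = start, * = accepting)

start=s0 accept=s8 s0-p->s1 s0-q->s2 s1-p->s1 s1-q->s1 s2-p->s1 s2-q->s3 s3-p->s4 s3-q->s1 s4-p->s4 s4-q->s5 s5-p->s6 s5-q->s7 s6-p->s4 s6-q->s8 s7-p->s4 s7-q->s7 s8-p->s8 s8-q->s8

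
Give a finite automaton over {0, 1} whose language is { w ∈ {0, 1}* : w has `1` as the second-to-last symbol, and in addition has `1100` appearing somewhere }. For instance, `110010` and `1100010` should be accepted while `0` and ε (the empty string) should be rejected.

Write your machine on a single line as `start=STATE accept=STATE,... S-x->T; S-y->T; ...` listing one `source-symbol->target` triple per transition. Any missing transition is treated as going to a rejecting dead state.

start=q0; accept=q10,q11; q0-0->q1; q0-1->q2; q1-0->q3; q1-1->q4; q2-0->q5; q2-1->q6; q3-0->q3; q3-1->q4; q4-0->q5; q4-1->q6; q5-0->q3; q5-1->q4; q6-0->q7; q6-1->q6; q7-0->q8; q7-1->q4; q8-0->q8; q8-1->q9; q9-0->q10; q9-1->q11; q10-0->q8; q10-1->q9; q11-0->q10; q11-1->q11

Run two small machines in parallel and take their product. One (7 states) tracks the last 2 symbols read; the other (5 states) tracks whether and how much of `1100` has been seen. Each combined state is a pair, one component from each; accept when both components accept.
A 12-state machine:
          0    1  
>  q0     q1   q2 
   q1     q3   q4 
   q2     q5   q6 
   q3     q3   q4 
   q4     q5   q6 
   q5     q3   q4 
   q6     q7   q6 
   q7     q8   q4 
   q8     q8   q9 
   q9    q10  q11 
 * q10    q8   q9 
 * q11   q10  q11 
(> = start, * = accepting)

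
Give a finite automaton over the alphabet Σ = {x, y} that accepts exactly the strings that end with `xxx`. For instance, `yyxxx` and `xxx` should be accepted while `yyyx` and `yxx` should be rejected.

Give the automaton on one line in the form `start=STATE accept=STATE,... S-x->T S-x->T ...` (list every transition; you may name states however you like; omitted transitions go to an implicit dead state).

Let each state record the length of the longest suffix of the input read so far that is also a prefix of `xxx`. s1 means the last symbol is `x`; s2 means the last 2 symbols are `xx`; s3 means the last 3 symbols are `xxx`. Accept only at s3, where the string currently ends in `xxx`.
        x   y  
>  s0   s1  s0 
   s1   s2  s0 
   s2   s3  s0 
 * s3   s3  s0 
(> = start, * = accepting)

start=s0 accept=s3 s0-x->s1 s0-y->s0 s1-x->s2 s1-y->s0 s2-x->s3 s2-y->s0 s3-x->s3 s3-y->s0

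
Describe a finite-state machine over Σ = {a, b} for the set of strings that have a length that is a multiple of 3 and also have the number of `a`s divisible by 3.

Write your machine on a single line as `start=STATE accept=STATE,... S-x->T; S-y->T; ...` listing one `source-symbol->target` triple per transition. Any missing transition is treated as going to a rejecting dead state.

Handle the two conditions separately and then intersect. One (3 states) tracks the input length modulo 3; the other (3 states) tracks the count of `a`s modulo 3. Each combined state is a pair, one component from each; accept when both components accept.
        a   b  
>* S0   S1  S2 
   S1   S3  S4 
   S2   S4  S5 
   S3   S0  S6 
   S4   S6  S7 
   S5   S7  S0 
   S6   S2  S8 
   S7   S8  S1 
   S8   S5  S3 
(> = start, * = accepting)

start=S0; accept=S0; S0-a->S1; S0-b->S2; S1-a->S3; S1-b->S4; S2-a->S4; S2-b->S5; S3-a->S0; S3-b->S6; S4-a->S6; S4-b->S7; S5-a->S7; S5-b->S0; S6-a->S2; S6-b->S8; S7-a->S8; S7-b->S1; S8-a->S5; S8-b->S3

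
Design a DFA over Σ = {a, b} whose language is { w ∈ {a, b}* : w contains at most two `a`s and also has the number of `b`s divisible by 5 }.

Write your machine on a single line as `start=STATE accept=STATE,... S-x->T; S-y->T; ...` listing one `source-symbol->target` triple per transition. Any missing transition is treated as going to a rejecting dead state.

start=S0; accept=S0,S1,S3; S0-a->S1; S0-b->S2; S1-a->S3; S1-b->S4; S2-a->S4; S2-b->S5; S3-a->S6; S3-b->S7; S4-a->S7; S4-b->S8; S5-a->S8; S5-b->S9; S6-a->S6; S6-b->S10; S7-a->S10; S7-b->S11; S8-a->S11; S8-b->S12; S9-a->S12; S9-b->S13; S10-a->S10; S10-b->S14; S11-a->S14; S11-b->S15; S12-a->S15; S12-b->S16; S13-a->S16; S13-b->S0; S14-a->S14; S14-b->S17; S15-a->S17; S15-b->S18; S16-a->S18; S16-b->S1; S17-a->S17; S17-b->S19; S18-a->S19; S18-b->S3; S19-a->S19; S19-b->S6

Build one automaton per condition and run them in lockstep. One (4 states) tracks the count of `a`s, saturating at 3; the other (5 states) tracks the count of `b`s modulo 5. Each combined state is a pair, one component from each; accept when both components accept.
20 states suffice.
          a    b  
>* S0     S1   S2 
 * S1     S3   S4 
   S2     S4   S5 
 * S3     S6   S7 
   S4     S7   S8 
   S5     S8   S9 
   S6     S6  S10 
   S7    S10  S11 
   S8    S11  S12 
   S9    S12  S13 
   S10   S10  S14 
   S11   S14  S15 
   S12   S15  S16 
   S13   S16   S0 
   S14   S14  S17 
   S15   S17  S18 
   S16   S18   S1 
   S17   S17  S19 
   S18   S19   S3 
   S19   S19   S6 
(> = start, * = accepting)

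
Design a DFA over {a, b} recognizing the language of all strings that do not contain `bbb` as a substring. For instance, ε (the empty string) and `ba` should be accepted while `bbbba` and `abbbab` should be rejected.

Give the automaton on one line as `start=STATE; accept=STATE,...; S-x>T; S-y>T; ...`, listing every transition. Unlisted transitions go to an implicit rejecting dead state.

start=S0; accept=S0,S1,S2; S0-a>S0; S0-b>S1; S1-a>S0; S1-b>S2; S2-a>S0; S2-b>S3; S3-a>S3; S3-b>S3

Track partial matches of the forbidden pattern `bbb`. State S3 is a dead state reached once `bbb` has occurred; every other state accepts. S0 means no part of `bbb` is currently matched.
4 states suffice.
        a   b  
>* S0   S0  S1 
 * S1   S0  S2 
 * S2   S0  S3 
   S3   S3  S3 
(> = start, * = accepting)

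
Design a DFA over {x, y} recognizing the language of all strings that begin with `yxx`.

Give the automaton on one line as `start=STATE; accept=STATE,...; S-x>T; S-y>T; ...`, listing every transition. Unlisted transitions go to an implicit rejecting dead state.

start=q0; accept=q3; q0-x>q4; q0-y>q1; q1-x>q2; q1-y>q4; q2-x>q3; q2-y>q4; q3-x>q3; q3-y>q3; q4-x>q4; q4-y>q4

Walk along `yxx` while the input agrees: from q0 take `y` to q1, and so on. Any deviation drops to the rejecting sink q4. Once q3 is reached the prefix is confirmed and every continuation is accepted.
With 5 states:
        x   y  
>  q0   q4  q1 
   q1   q2  q4 
   q2   q3  q4 
 * q3   q3  q3 
   q4   q4  q4 
(> = start, * = accepting)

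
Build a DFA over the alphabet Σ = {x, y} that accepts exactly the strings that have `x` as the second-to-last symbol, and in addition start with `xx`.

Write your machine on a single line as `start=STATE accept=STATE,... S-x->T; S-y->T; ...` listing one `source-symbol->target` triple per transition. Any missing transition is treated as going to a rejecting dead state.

start=q0; accept=q3,q4; q0-x->q1; q0-y->q2; q1-x->q3; q1-y->q2; q2-x->q2; q2-y->q2; q3-x->q3; q3-y->q4; q4-x->q5; q4-y->q6; q5-x->q3; q5-y->q4; q6-x->q5; q6-y->q6

Run two small machines in parallel and take their product. One (7 states) tracks the last 2 symbols read; the other (4 states) tracks whether the input so far still matches the prefix `xx`. Each combined state is a pair, one component from each; accept when both components accept. Equivalent product states are then merged.
A 7-state machine:
        x   y  
>  q0   q1  q2 
   q1   q3  q2 
   q2   q2  q2 
 * q3   q3  q4 
 * q4   q5  q6 
   q5   q3  q4 
   q6   q5  q6 
(> = start, * = accepting)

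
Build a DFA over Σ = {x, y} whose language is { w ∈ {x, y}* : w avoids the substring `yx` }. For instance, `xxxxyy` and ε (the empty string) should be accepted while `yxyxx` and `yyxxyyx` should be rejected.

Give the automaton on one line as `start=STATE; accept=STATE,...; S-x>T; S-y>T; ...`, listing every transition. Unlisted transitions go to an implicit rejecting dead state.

This is the complement of 'contains `yx`'. Use the same substring-matching states — A through C holding how much of `yx` has just been matched — but flip the accepting set: everything except the trap C accepts.
A 3-state machine:
       x  y 
>* A   A  B 
 * B   C  B 
   C   C  C 
(> = start, * = accepting)

start=A; accept=A,B; A-x>A; A-y>B; B-x>C; B-y>B; C-x>C; C-y>C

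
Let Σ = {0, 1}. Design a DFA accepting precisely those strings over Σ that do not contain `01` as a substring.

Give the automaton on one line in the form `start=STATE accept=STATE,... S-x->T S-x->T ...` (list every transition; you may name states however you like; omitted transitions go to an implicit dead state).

start=s0 accept=s0,s1 s0-0->s1 s0-1->s0 s1-0->s1 s1-1->s2 s2-0->s2 s2-1->s2

Track partial matches of the forbidden pattern `01`. State s2 is a dead state reached once `01` has occurred; every other state accepts. s0 means no part of `01` is currently matched.
With 3 states:
        0   1  
>* s0   s1  s0 
 * s1   s1  s2 
   s2   s2  s2 
(> = start, * = accepting)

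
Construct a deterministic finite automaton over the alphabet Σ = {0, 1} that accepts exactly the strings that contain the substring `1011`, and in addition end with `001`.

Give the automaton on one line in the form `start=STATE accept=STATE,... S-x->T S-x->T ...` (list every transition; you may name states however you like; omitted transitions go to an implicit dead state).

Run two small machines in parallel and take their product. The first has 5 states tracking whether and how much of `1011` has been seen; the second has 4 states tracking how much of the suffix `001` has currently been matched. A product state is a pair (one from each), accepting exactly when both do. Minimizing collapses redundant product states.
With 8 states:
        0   1  
>  S0   S0  S1 
   S1   S2  S1 
   S2   S0  S3 
   S3   S2  S4 
   S4   S5  S4 
   S5   S6  S4 
   S6   S6  S7 
 * S7   S5  S4 
(> = start, * = accepting)

start=S0 accept=S7 S0-0->S0 S0-1->S1 S1-0->S2 S1-1->S1 S2-0->S0 S2-1->S3 S3-0->S2 S3-1->S4 S4-0->S5 S4-1->S4 S5-0->S6 S5-1->S4 S6-0->S6 S6-1->S7 S7-0->S5 S7-1->S4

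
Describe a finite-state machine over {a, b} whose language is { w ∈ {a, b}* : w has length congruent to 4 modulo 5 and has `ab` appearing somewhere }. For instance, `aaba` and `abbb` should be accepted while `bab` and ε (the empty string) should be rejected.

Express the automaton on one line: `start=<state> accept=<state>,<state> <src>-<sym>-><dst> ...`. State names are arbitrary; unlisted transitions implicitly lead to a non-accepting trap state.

Handle the two conditions separately and then intersect. The first has 5 states tracking the input length modulo 5; the second has 3 states tracking whether and how much of `ab` has been seen. A product state is a pair (one from each), accepting exactly when both do.
A 15-state machine:
          a    b  
>  q0     q1   q2 
   q1     q3   q4 
   q2     q3   q5 
   q3     q6   q7 
   q4     q7   q7 
   q5     q6   q8 
   q6     q9  q10 
   q7    q10  q10 
   q8     q9  q11 
   q9    q12  q13 
 * q10   q13  q13 
   q11   q12   q0 
   q12    q1  q14 
   q13   q14  q14 
   q14    q4   q4 
(> = start, * = accepting)

start=q0 accept=q10 q0-a->q1 q0-b->q2 q1-a->q3 q1-b->q4 q2-a->q3 q2-b->q5 q3-a->q6 q3-b->q7 q4-a->q7 q4-b->q7 q5-a->q6 q5-b->q8 q6-a->q9 q6-b->q10 q7-a->q10 q7-b->q10 q8-a->q9 q8-b->q11 q9-a->q12 q9-b->q13 q10-a->q13 q10-b->q13 q11-a->q12 q11-b->q0 q12-a->q1 q12-b->q14 q13-a->q14 q13-b->q14 q14-a->q4 q14-b->q4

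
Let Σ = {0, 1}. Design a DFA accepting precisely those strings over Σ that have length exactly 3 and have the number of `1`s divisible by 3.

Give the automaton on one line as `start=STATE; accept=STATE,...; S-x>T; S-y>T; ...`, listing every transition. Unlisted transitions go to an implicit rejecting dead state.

Handle the two conditions separately and then intersect. The first has 5 states tracking the input length, saturating at 4; the second has 3 states tracking the count of `1`s modulo 3. A product state is a pair (one from each), accepting exactly when both do.
          0    1  
>  S0     S1   S2 
   S1     S3   S4 
   S2     S4   S5 
   S3     S6   S7 
   S4     S7   S8 
   S5     S8   S6 
 * S6     S9  S10 
   S7    S10  S11 
   S8    S11   S9 
   S9     S9  S10 
   S10   S10  S11 
   S11   S11   S9 
(> = start, * = accepting)

start=S0; accept=S6; S0-0>S1; S0-1>S2; S1-0>S3; S1-1>S4; S2-0>S4; S2-1>S5; S3-0>S6; S3-1>S7; S4-0>S7; S4-1>S8; S5-0>S8; S5-1>S6; S6-0>S9; S6-1>S10; S7-0>S10; S7-1>S11; S8-0>S11; S8-1>S9; S9-0>S9; S9-1>S10; S10-0>S10; S10-1>S11; S11-0>S11; S11-1>S9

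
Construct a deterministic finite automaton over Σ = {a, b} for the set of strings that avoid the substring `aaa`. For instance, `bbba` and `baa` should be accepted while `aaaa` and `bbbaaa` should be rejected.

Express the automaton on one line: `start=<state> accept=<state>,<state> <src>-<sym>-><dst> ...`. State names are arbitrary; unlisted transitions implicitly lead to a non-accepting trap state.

start=q0 accept=q0,q1,q2 q0-a->q1 q0-b->q0 q1-a->q2 q1-b->q0 q2-a->q3 q2-b->q0 q3-a->q3 q3-b->q3

This is the complement of 'contains `aaa`'. Use the same substring-matching states — q0 through q3 holding how much of `aaa` has just been matched — but flip the accepting set: everything except the trap q3 accepts.
With 4 states:
        a   b  
>* q0   q1  q0 
 * q1   q2  q0 
 * q2   q3  q0 
   q3   q3  q3 
(> = start, * = accepting)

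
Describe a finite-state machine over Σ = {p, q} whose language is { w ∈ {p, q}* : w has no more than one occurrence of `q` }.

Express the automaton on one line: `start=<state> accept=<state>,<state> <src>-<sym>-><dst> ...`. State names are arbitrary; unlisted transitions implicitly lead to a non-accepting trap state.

Count `q`s, saturating at 2: state S0 means no `q` yet, S1 means one `q` seen, S2 means more than one. Each `q` increments (capped at S2); other symbols loop. Accept from {S0, S1}.
3 states suffice.
        p   q  
>* S0   S0  S1 
 * S1   S1  S2 
   S2   S2  S2 
(> = start, * = accepting)

start=S0 accept=S0,S1 S0-p->S0 S0-q->S1 S1-p->S1 S1-q->S2 S2-p->S2 S2-q->S2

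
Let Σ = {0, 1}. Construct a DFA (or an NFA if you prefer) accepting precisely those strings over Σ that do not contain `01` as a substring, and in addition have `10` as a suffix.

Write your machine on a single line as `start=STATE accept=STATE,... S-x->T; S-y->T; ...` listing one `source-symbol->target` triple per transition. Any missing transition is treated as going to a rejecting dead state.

Build one automaton per condition and run them in lockstep. One (3 states) tracks partial matches of the forbidden pattern `01`; the other (3 states) tracks how much of the suffix `10` has currently been matched. Each combined state is a pair, one component from each; accept when both components accept. After merging equivalent states the machine shrinks.
A 4-state machine:
        0   1  
>  s0   s1  s2 
   s1   s1  s1 
   s2   s3  s2 
 * s3   s1  s1 
(> = start, * = accepting)

start=s0; accept=s3; s0-0->s1; s0-1->s2; s1-0->s1; s1-1->s1; s2-0->s3; s2-1->s2; s3-0->s1; s3-1->s1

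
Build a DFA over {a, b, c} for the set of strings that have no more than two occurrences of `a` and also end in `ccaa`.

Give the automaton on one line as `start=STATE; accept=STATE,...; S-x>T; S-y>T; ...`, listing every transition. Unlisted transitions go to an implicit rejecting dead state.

Build one automaton per condition and run them in lockstep. One (4 states) tracks the count of `a`s, saturating at 3; the other (5 states) tracks how much of the suffix `ccaa` has currently been matched. Each combined state is a pair, one component from each; accept when both components accept. Minimizing collapses redundant product states.
A 6-state machine:
        a   b   c  
>  s0   s1  s0  s2 
   s1   s1  s1  s1 
   s2   s1  s0  s3 
   s3   s4  s0  s3 
   s4   s5  s1  s1 
 * s5   s1  s1  s1 
(> = start, * = accepting)

start=s0; accept=s5; s0-a>s1; s0-b>s0; s0-c>s2; s1-a>s1; s1-b>s1; s1-c>s1; s2-a>s1; s2-b>s0; s2-c>s3; s3-a>s4; s3-b>s0; s3-c>s3; s4-a>s5; s4-b>s1; s4-c>s1; s5-a>s1; s5-b>s1; s5-c>s1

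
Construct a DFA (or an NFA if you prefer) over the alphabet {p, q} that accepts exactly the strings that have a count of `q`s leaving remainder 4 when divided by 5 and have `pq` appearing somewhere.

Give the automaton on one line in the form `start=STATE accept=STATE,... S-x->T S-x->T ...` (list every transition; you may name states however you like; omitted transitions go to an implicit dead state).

start=s0 accept=s12 s0-p->s1 s0-q->s2 s1-p->s1 s1-q->s3 s2-p->s4 s2-q->s5 s3-p->s3 s3-q->s6 s4-p->s4 s4-q->s6 s5-p->s7 s5-q->s8 s6-p->s6 s6-q->s9 s7-p->s7 s7-q->s9 s8-p->s10 s8-q->s11 s9-p->s9 s9-q->s12 s10-p->s10 s10-q->s12 s11-p->s13 s11-q->s0 s12-p->s12 s12-q->s14 s13-p->s13 s13-q->s14 s14-p->s14 s14-q->s3

Build one automaton per condition and run them in lockstep. The first has 5 states tracking the count of `q`s modulo 5; the second has 3 states tracking whether and how much of `pq` has been seen. A product state is a pair (one from each), accepting exactly when both do.
A 15-state machine:
          p    q  
>  s0     s1   s2 
   s1     s1   s3 
   s2     s4   s5 
   s3     s3   s6 
   s4     s4   s6 
   s5     s7   s8 
   s6     s6   s9 
   s7     s7   s9 
   s8    s10  s11 
   s9     s9  s12 
   s10   s10  s12 
   s11   s13   s0 
 * s12   s12  s14 
   s13   s13  s14 
   s14   s14   s3 
(> = start, * = accepting)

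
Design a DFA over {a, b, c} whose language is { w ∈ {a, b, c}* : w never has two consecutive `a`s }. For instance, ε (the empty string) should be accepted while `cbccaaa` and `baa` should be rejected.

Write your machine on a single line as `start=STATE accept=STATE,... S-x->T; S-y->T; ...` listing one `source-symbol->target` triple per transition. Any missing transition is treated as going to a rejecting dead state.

This is the complement of 'contains `aa`'. Use the same substring-matching states — q0 through q2 holding how much of `aa` has just been matched — but flip the accepting set: everything except the trap q2 accepts.
3 states suffice.
        a   b   c  
>* q0   q1  q0  q0 
 * q1   q2  q0  q0 
   q2   q2  q2  q2 
(> = start, * = accepting)

start=q0; accept=q0,q1; q0-a->q1; q0-b->q0; q0-c->q0; q1-a->q2; q1-b->q0; q1-c->q0; q2-a->q2; q2-b->q2; q2-c->q2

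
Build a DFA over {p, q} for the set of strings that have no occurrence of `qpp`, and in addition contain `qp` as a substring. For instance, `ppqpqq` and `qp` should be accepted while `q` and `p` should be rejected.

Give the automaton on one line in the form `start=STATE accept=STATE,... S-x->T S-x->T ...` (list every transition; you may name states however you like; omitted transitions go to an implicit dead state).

start=s0 accept=s2,s4 s0-p->s0 s0-q->s1 s1-p->s2 s1-q->s1 s2-p->s3 s2-q->s4 s3-p->s3 s3-q->s3 s4-p->s2 s4-q->s4

Handle the two conditions separately and then intersect. The first has 4 states tracking partial matches of the forbidden pattern `qpp`; the second has 3 states tracking whether and how much of `qp` has been seen. A product state is a pair (one from each), accepting exactly when both do.
A 5-state machine:
        p   q  
>  s0   s0  s1 
   s1   s2  s1 
 * s2   s3  s4 
   s3   s3  s3 
 * s4   s2  s4 
(> = start, * = accepting)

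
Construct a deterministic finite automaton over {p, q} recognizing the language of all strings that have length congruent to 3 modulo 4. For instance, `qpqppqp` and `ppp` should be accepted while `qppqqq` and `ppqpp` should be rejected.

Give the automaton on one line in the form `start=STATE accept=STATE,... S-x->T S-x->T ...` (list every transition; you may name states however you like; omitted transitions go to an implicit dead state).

Count input length modulo 4: every symbol advances one step around the cycle s0 → s1 → s2 → s3 → s0. Accept at s3.
        p   q  
>  s0   s1  s1 
   s1   s2  s2 
   s2   s3  s3 
 * s3   s0  s0 
(> = start, * = accepting)

start=s0 accept=s3 s0-p->s1 s0-q->s1 s1-p->s2 s1-q->s2 s2-p->s3 s2-q->s3 s3-p->s0 s3-q->s0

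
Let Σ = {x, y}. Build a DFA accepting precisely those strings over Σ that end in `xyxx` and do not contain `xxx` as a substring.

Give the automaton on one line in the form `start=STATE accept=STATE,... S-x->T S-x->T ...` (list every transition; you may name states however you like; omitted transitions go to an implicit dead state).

start=q0 accept=q6 q0-x->q1 q0-y->q0 q1-x->q2 q1-y->q3 q2-x->q4 q2-y->q3 q3-x->q5 q3-y->q0 q4-x->q4 q4-y->q4 q5-x->q6 q5-y->q3 q6-x->q4 q6-y->q3

Run two small machines in parallel and take their product. One (5 states) tracks how much of the suffix `xyxx` has currently been matched; the other (4 states) tracks partial matches of the forbidden pattern `xxx`. Each combined state is a pair, one component from each; accept when both components accept. Equivalent product states are then merged.
7 states suffice.
        x   y  
>  q0   q1  q0 
   q1   q2  q3 
   q2   q4  q3 
   q3   q5  q0 
   q4   q4  q4 
   q5   q6  q3 
 * q6   q4  q3 
(> = start, * = accepting)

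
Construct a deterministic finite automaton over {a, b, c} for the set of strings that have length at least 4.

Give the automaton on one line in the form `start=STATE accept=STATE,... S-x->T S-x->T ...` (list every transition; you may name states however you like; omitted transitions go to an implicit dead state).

start=q0 accept=q4,q5 q0-a->q1 q0-b->q1 q0-c->q1 q1-a->q2 q1-b->q2 q1-c->q2 q2-a->q3 q2-b->q3 q2-c->q3 q3-a->q4 q3-b->q4 q3-c->q4 q4-a->q5 q4-b->q5 q4-c->q5 q5-a->q5 q5-b->q5 q5-c->q5

We only need to distinguish lengths 0, 1, …, 4, and '>4'. Chain q0 → q1 → q2 → q3 → q4 → q5 on every symbol, with q5 looping. Accepting states: {q4, q5}.
6 states suffice.
        a   b   c  
>  q0   q1  q1  q1 
   q1   q2  q2  q2 
   q2   q3  q3  q3 
   q3   q4  q4  q4 
 * q4   q5  q5  q5 
 * q5   q5  q5  q5 
(> = start, * = accepting)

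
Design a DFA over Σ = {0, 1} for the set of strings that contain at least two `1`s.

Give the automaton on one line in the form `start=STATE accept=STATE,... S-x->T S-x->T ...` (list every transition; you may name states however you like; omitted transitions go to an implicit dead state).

Count `1`s, saturating at 3: states q0 through q2 mean 0 through 2 `1`s seen; q3 means more than 2. Each `1` increments (capped at q3); other symbols loop. Accept from {q2, q3}.
With 4 states:
        0   1  
>  q0   q0  q1 
   q1   q1  q2 
 * q2   q2  q3 
 * q3   q3  q3 
(> = start, * = accepting)

start=q0 accept=q2,q3 q0-0->q0 q0-1->q1 q1-0->q1 q1-1->q2 q2-0->q2 q2-1->q3 q3-0->q3 q3-1->q3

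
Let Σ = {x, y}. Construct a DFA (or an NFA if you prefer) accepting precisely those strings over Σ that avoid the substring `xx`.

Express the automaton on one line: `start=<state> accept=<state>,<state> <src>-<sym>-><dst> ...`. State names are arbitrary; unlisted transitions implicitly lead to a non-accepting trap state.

This is the complement of 'contains `xx`'. Use the same substring-matching states — S0 through S2 holding how much of `xx` has just been matched — but flip the accepting set: everything except the trap S2 accepts.
With 3 states:
        x   y  
>* S0   S1  S0 
 * S1   S2  S0 
   S2   S2  S2 
(> = start, * = accepting)

start=S0 accept=S0,S1 S0-x->S1 S0-y->S0 S1-x->S2 S1-y->S0 S2-x->S2 S2-y->S2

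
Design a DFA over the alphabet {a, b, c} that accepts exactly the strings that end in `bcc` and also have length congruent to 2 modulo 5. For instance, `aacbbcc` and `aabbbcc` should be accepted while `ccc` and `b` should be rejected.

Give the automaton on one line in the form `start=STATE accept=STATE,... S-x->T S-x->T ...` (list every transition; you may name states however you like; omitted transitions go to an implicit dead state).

start=q0 accept=q7 q0-a->q1 q0-b->q1 q0-c->q1 q1-a->q2 q1-b->q2 q1-c->q2 q2-a->q3 q2-b->q3 q2-c->q3 q3-a->q4 q3-b->q4 q3-c->q4 q4-a->q0 q4-b->q5 q4-c->q0 q5-a->q1 q5-b->q1 q5-c->q6 q6-a->q2 q6-b->q2 q6-c->q7 q7-a->q3 q7-b->q3 q7-c->q3

Build one automaton per condition and run them in lockstep. The first has 4 states tracking how much of the suffix `bcc` has currently been matched; the second has 5 states tracking the input length modulo 5. A product state is a pair (one from each), accepting exactly when both do. After merging equivalent states the machine shrinks.
        a   b   c  
>  q0   q1  q1  q1 
   q1   q2  q2  q2 
   q2   q3  q3  q3 
   q3   q4  q4  q4 
   q4   q0  q5  q0 
   q5   q1  q1  q6 
   q6   q2  q2  q7 
 * q7   q3  q3  q3 
(> = start, * = accepting)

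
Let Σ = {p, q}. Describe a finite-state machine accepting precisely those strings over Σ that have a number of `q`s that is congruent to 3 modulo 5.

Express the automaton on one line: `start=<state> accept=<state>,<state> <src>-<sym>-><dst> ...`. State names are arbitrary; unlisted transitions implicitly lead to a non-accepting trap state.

start=A accept=D A-p->A A-q->B B-p->B B-q->C C-p->C C-q->D D-p->D D-q->E E-p->E E-q->A

The only thing that matters is how many `q`s have appeared, reduced mod 5. Use one state per residue: A for 0, …, E for 4. Reading `q` moves to the next residue; anything else stays put. D is accepting.
A 5-state machine:
       p  q 
>  A   A  B 
   B   B  C 
   C   C  D 
 * D   D  E 
   E   E  A 
(> = start, * = accepting)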